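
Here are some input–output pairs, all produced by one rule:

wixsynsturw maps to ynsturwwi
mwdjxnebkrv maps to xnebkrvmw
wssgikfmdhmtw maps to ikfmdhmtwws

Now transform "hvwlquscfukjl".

quscfukjlhv

Looking at the pairs, the operation is to move the first 2 characters to the end (rotate left by 2), then delete the first 2 characters.
Doing the same to "hvwlquscfukjl": "quscfukjlhv".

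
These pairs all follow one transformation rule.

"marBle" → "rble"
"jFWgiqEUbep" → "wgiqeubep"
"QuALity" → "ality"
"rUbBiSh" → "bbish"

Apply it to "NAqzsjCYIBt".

Rule — delete the first 2 characters, then convert every letter to lowercase.
Doing the same to "NAqzsjCYIBt": "qzsjcyibt".

qzsjcyibt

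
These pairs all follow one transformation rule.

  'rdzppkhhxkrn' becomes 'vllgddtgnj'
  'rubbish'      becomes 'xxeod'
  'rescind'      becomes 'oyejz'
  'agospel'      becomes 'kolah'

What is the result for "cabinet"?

The pattern: delete the first 2 characters, then shift every letter 4 places backward in the alphabet (wrapping around).
Starting from "cabinet": after the first operation, "binet"; after the second, "xejap".

xejap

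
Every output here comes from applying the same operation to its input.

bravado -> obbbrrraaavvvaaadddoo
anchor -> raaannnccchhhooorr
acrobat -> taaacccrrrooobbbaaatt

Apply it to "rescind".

The transformation: repeat every character 3 times, then move the last character to the front.
Applying both steps to "rescind": "rrreeesssccciiinnnddd", then "drrreeesssccciiinnndd".

drrreeesssccciiinnndd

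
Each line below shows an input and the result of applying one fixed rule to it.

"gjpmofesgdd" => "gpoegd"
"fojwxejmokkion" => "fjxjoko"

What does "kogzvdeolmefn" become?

In each case the input is transformed by: keep every other character starting from the first (positions 1st, 3rd, 5th, ...).
For "kogzvdeolmefn" the result is "kgvelen".

kgvelen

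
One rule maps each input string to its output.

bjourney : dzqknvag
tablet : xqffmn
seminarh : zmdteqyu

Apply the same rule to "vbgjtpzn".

fblzhnsv

The pattern: swap the front and back halves of the string, then shift every letter 12 places forward in the alphabet (wrapping around).
Starting from "vbgjtpzn": after the first operation, "tpznvbgj"; after the second, "fblzhnsv".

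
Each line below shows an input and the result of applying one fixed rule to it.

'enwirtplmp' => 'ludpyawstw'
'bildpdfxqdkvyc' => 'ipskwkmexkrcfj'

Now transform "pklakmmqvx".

wrshrttxce

In each case the input is transformed by: shift every letter 7 places forward in the alphabet (wrapping around).
"pklakmmqvx" → "wrshrttxce".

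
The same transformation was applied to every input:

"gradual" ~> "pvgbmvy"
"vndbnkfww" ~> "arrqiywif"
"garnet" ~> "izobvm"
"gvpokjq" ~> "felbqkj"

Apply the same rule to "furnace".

The transformation: move the last 3 characters to the front (rotate right by 3), then shift every letter 5 places backward in the alphabet (wrapping around).
Doing the same to "furnace": "vxzapmi".

vxzapmi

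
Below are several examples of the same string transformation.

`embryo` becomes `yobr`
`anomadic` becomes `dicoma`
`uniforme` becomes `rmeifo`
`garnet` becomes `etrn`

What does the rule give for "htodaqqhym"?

qhymodaq

In each case the input is transformed by: delete the first 2 characters, then swap the front and back halves of the string.
Doing the same to "htodaqqhym": "qhymodaq".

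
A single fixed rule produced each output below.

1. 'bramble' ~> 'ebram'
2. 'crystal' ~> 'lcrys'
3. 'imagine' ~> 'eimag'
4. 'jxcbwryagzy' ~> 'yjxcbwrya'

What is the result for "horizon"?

nhori

The pattern: move the last 3 characters to the front (rotate right by 3), then delete the first 2 characters.
On "horizon" that produces "nhori".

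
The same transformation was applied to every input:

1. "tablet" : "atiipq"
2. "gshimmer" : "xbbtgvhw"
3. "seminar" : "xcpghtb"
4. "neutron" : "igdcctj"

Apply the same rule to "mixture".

ijgtbxm

Each output is the input with this applied: move the first 3 characters to the end (rotate left by 3), then shift every letter 11 places backward in the alphabet (wrapping around).
For "mixture" the result is "ijgtbxm".
(Check on "gshimmer": → "immergsh" → "xbbtgvhw" ✓)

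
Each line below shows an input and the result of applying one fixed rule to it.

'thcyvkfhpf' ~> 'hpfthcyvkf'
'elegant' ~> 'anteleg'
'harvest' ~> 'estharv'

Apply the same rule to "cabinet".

netcabi

The rule is to move the last 3 characters to the front (rotate right by 3).
On "cabinet" that produces "netcabi".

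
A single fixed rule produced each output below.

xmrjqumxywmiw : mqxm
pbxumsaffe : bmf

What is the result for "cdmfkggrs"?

In each case the input is transformed by: keep one character in every 3, starting at position 2 (positions 2nd, 5th, 8th, ...).
Applying that to "cdmfkggrs" gives "dkr".

dkr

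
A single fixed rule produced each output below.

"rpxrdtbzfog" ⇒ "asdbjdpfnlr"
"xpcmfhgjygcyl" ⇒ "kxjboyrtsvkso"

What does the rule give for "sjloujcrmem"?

qyevxagvody

Each output is the input with this applied: shift every letter 12 places forward in the alphabet (wrapping around), then move the last 2 characters to the front (rotate right by 2).
"sjloujcrmem" → "evxagvodyqy" → "qyevxagvody".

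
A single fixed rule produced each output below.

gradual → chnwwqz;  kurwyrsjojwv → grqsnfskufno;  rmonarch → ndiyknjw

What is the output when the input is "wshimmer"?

snoadiei

Each output is the input with this applied: take characters alternately from the front and the back (1st, last, 2nd, 2nd-last, ...), then shift every letter 4 places backward in the alphabet (wrapping around).
"wshimmer" → "snoadiei".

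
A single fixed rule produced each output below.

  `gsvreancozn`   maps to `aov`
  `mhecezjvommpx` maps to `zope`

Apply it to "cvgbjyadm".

What's happening: keep one character in every 3, starting at position 3 (positions 3rd, 6th, 9th, ...), then move the first character to the end.
Applying both steps to "cvgbjyadm": "gym", then "ymg".

ymg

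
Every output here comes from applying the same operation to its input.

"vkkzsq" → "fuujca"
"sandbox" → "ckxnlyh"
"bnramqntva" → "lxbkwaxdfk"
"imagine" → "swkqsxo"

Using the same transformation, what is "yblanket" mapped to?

In each case the input is transformed by: shift every letter 10 places forward in the alphabet (wrapping around).
For "yblanket" the result is "ilvkxuod".

ilvkxuod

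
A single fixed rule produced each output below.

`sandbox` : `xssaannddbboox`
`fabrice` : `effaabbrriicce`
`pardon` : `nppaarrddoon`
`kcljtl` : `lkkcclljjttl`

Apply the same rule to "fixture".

effiixxttuurre

Rule — double every character, then move the last character to the front.
On "fixture": the first step gives "ffiixxttuurree", and the second then gives "effiixxttuurre".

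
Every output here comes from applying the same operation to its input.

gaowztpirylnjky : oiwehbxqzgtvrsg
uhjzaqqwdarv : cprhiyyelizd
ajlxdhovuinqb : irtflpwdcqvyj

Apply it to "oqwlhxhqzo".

In each case the input is transformed by: shift every letter 8 places forward in the alphabet (wrapping around).
Doing the same to "oqwlhxhqzo": "wyetpfpyhw".

wyetpfpyhw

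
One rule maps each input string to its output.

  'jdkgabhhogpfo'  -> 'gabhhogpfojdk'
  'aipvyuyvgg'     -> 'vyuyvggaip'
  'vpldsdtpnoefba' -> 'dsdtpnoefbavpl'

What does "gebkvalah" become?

The rule is to move the first 3 characters to the end (rotate left by 3).
Applying that to "gebkvalah" gives "kvalahgeb".

kvalahgeb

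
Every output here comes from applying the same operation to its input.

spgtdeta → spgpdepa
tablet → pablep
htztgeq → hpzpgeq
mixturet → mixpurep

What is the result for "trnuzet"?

The rule is to replace every "t" with "p".
For "trnuzet" the result is "prnuzep".

prnuzep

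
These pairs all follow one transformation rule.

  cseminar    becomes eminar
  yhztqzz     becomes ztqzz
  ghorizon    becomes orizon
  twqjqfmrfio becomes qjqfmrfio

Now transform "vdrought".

Each output is the input with this applied: delete the first 2 characters.
Applying that to "vdrought" gives "rought".

rought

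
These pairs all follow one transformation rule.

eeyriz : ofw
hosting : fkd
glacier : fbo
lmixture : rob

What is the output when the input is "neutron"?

Looking at the pairs, the operation is to shift every letter 3 places backward in the alphabet (wrapping around), then keep only the last 3 characters.
On "neutron": the first step gives "kbrqolk", and the second then gives "olk".

olk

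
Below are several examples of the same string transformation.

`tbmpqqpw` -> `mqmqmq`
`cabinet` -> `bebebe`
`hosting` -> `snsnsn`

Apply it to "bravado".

Each output is the input with this applied: keep one character in every 3, starting at position 3 (positions 3rd, 6th, 9th, ...), then write the whole string 3 times in a row.
"bravado" → "ad" → "adadad".

adadad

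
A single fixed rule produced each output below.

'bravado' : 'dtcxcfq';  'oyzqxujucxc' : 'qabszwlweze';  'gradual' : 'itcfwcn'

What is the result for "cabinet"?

Looking at the pairs, the operation is to shift every letter 2 places forward in the alphabet (wrapping around).
Applying that to "cabinet" gives "ecdkpgv".

ecdkpgv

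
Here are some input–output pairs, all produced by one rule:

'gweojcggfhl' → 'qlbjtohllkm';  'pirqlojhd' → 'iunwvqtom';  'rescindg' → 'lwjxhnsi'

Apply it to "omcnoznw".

Rule — move the last character to the front, then shift every letter 5 places forward in the alphabet (wrapping around).
Working it through for "omcnoznw": intermediate "womcnozn", final "btrhstes".

btrhstes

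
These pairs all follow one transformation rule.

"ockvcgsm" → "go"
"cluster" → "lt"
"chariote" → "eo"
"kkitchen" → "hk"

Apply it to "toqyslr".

Looking at the pairs, the operation is to sort the characters into alphabetical order, then keep one character in every 3, starting at position 3 (positions 3rd, 6th, 9th, ...).
Applying that to "toqyslr" gives "qt".

qt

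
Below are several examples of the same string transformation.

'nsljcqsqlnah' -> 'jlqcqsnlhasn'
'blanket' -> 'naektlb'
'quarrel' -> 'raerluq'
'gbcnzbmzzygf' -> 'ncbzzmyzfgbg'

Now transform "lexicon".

ixocnel

The rule is to swap each adjacent pair of characters (1↔2, 3↔4, ...), then move the first 2 characters to the end (rotate left by 2).
Starting from "lexicon": after the first operation, "elixocn"; after the second, "ixocnel".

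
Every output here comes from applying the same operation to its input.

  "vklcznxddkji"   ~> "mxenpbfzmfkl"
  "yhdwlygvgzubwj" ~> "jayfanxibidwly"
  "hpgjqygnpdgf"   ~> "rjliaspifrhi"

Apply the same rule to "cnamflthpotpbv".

peocnhjvqrrvxd

What's happening: swap each adjacent pair of characters (1↔2, 3↔4, ...), then shift every letter 2 places forward in the alphabet (wrapping around).
For "cnamflthpotpbv", step one produces "ncmalfhtopptvb"; step two turns that into "peocnhjvqrrvxd".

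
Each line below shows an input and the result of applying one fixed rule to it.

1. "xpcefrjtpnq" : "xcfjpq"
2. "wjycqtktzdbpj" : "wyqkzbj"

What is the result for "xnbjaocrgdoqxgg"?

In each case the input is transformed by: keep every other character starting from the first (positions 1st, 3rd, 5th, ...).
Applying that to "xnbjaocrgdoqxgg" gives "xbacgoxg".

xbacgoxg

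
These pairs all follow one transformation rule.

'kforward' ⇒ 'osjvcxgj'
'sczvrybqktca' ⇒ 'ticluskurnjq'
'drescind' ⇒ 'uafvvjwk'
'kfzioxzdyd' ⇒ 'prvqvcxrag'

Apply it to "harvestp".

wklhzsjn

Looking at the pairs, the operation is to swap the front and back halves of the string, then shift every letter 8 places backward in the alphabet (wrapping around).
Working it through for "harvestp": intermediate "estpharv", final "wklhzsjn".
(Check on "sczvrybqktca": → "bqktcasczvry" → "ticluskurnjq" ✓)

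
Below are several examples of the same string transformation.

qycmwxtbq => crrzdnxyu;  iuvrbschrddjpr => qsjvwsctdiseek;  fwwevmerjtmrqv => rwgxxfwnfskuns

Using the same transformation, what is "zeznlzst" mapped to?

tuafaoma

The rule is to shift every letter 1 place forward in the alphabet (wrapping around), then move the last 2 characters to the front (rotate right by 2).
On "zeznlzst": the first step gives "afaomatu", and the second then gives "tuafaoma".
(Check on "qycmwxtbq": → "rzdnxyucr" → "crrzdnxyu" ✓)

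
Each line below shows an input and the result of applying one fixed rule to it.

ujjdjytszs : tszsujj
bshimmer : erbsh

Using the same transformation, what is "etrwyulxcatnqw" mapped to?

Looking at the pairs, the operation is to move the first 3 characters to the end (rotate left by 3), then delete the first 3 characters.
Starting from "etrwyulxcatnqw": after the first operation, "wyulxcatnqwetr"; after the second, "lxcatnqwetr".

lxcatnqwetr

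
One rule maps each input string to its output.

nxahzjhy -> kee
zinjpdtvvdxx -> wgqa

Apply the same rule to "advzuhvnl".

Rule — shift every letter 3 places backward in the alphabet (wrapping around), then keep one character in every 3, starting at position 1 (positions 1st, 4th, 7th, ...).
Working it through for "advzuhvnl": intermediate "xaswreski", final "xws".
(Check on "nxahzjhy": → "kuxewgev" → "kee" ✓)

xws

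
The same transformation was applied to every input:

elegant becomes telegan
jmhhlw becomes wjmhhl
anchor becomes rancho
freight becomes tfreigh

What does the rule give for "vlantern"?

The pattern: move the last character to the front.
For "vlantern" the result is "nvlanter".

nvlanter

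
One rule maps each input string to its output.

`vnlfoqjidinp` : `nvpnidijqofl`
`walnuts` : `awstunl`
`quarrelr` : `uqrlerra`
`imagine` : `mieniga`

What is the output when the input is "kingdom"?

ikmodgn

The transformation: reverse the string, then move the last 2 characters to the front (rotate right by 2).
Applying both steps to "kingdom": "modgnik", then "ikmodgn".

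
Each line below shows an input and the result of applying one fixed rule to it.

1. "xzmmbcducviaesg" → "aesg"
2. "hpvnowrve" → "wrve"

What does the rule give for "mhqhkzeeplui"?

plui

Each output is the input with this applied: keep only the last 4 characters.
For "mhqhkzeeplui" the result is "plui".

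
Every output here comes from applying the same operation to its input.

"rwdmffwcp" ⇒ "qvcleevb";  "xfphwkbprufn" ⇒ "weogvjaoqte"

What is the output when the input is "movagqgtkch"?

lnuzfpfsjb

Each output is the input with this applied: shift every letter 1 place backward in the alphabet (wrapping around), then delete the last character.
"movagqgtkch" → "lnuzfpfsjbg" → "lnuzfpfsjb".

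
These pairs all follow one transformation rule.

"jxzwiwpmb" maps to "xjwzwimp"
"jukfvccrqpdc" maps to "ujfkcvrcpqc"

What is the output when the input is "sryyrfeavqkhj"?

rsyyfraeqvhk

Rule — swap each adjacent pair of characters (1↔2, 3↔4, ...), then delete the last character.
Starting from "sryyrfeavqkhj": after the first operation, "rsyyfraeqvhkj"; after the second, "rsyyfraeqvhk".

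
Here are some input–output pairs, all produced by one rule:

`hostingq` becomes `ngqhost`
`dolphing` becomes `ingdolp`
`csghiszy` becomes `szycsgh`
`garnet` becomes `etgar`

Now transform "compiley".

Each output is the input with this applied: swap the front and back halves of the string, then delete the first character.
Working it through for "compiley": intermediate "ileycomp", final "leycomp".

leycomp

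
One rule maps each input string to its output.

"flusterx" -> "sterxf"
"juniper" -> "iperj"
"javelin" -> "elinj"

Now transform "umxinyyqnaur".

The rule is to move the first character to the end, then delete the first 2 characters.
So "umxinyyqnaur" becomes "inyyqnauru".

inyyqnauru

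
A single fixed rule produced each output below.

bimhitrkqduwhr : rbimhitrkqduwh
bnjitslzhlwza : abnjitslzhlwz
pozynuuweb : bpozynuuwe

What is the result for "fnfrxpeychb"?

bfnfrxpeych

What's happening: move the last character to the front.
So "fnfrxpeychb" becomes "bfnfrxpeych".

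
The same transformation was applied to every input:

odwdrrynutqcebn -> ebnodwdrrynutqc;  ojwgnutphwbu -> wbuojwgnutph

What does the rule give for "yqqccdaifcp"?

Looking at the pairs, the operation is to move the last 3 characters to the front (rotate right by 3).
"yqqccdaifcp" → "fcpyqqccdai".

fcpyqqccdai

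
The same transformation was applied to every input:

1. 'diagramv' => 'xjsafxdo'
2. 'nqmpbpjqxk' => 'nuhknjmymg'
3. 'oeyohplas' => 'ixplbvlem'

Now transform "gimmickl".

The pattern: move the last 3 characters to the front (rotate right by 3), then shift every letter 3 places backward in the alphabet (wrapping around).
Working it through for "gimmickl": intermediate "cklgimmi", final "zhidfjjf".

zhidfjjf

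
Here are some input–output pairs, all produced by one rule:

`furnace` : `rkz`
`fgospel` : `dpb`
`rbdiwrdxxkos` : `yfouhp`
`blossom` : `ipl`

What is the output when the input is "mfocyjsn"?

Looking at the pairs, the operation is to keep every other character starting from the second (positions 2nd, 4th, 6th, ...), then shift every letter 3 places backward in the alphabet (wrapping around).
"mfocyjsn" → "czgk".
(Check on "furnace": → "unc" → "rkz" ✓)

czgk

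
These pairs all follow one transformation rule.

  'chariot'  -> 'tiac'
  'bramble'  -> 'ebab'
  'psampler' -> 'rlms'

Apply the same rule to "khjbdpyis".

Looking at the pairs, the operation is to reverse the string, then keep every other character starting from the first (positions 1st, 3rd, 5th, ...).
On "khjbdpyis": the first step gives "siypdbjhk", and the second then gives "sydjk".
(Check on "bramble": → "elbmarb" → "ebab" ✓)

sydjk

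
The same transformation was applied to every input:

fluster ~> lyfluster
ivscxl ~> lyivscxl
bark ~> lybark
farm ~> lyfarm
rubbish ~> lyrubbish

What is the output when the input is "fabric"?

The rule is to prepend "ly".
On "fabric" that produces "lyfabric".

lyfabric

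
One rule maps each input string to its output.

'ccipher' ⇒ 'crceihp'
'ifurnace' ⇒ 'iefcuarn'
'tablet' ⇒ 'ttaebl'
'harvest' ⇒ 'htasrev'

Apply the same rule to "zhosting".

Rule — take characters alternately from the front and the back (1st, last, 2nd, 2nd-last, ...).
For "zhosting" the result is "zghnoist".

zghnoist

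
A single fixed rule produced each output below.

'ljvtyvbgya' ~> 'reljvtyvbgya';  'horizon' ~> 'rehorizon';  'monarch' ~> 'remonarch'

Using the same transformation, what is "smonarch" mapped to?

Rule — prepend "re".
Applying that to "smonarch" gives "resmonarch".

resmonarch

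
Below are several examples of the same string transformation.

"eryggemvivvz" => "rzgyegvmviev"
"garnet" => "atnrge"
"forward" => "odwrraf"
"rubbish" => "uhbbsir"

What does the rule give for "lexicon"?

enixocl

Each output is the input with this applied: swap the first and last characters, then swap each adjacent pair of characters (1↔2, 3↔4, ...).
For "lexicon", step one produces "nexicol"; step two turns that into "enixocl".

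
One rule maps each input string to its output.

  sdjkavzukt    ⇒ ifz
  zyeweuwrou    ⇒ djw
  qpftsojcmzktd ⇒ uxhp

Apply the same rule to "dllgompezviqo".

qtjn

The rule is to shift every letter 5 places forward in the alphabet (wrapping around), then keep one character in every 3, starting at position 2 (positions 2nd, 5th, 8th, ...).
Applying both steps to "dllgompezviqo": "iqqltrujeanvt", then "qtjn".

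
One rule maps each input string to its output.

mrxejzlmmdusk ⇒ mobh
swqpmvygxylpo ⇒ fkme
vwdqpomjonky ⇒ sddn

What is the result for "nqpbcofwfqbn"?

The transformation: shift every letter 11 places backward in the alphabet (wrapping around), then keep one character in every 3, starting at position 3 (positions 3rd, 6th, 9th, ...).
On "nqpbcofwfqbn": the first step gives "cfeqrdulufqc", and the second then gives "educ".

educ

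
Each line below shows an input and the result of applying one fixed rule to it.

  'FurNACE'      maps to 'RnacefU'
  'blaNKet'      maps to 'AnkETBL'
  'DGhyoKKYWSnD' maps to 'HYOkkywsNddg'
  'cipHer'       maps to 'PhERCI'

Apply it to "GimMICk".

Each output is the input with this applied: move the first 2 characters to the end (rotate left by 2), then flip the case of every letter.
"GimMICk" → "mMICkGi" → "MmicKgI".

MmicKgI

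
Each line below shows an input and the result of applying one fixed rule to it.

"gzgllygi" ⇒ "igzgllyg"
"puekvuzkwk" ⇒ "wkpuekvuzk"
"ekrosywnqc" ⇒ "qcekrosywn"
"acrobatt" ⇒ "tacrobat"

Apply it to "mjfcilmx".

xmjfcilm

The transformation: move the first 3 characters to the end (rotate left by 3), then swap the front and back halves of the string.
Working it through for "mjfcilmx": intermediate "cilmxmjf", final "xmjfcilm".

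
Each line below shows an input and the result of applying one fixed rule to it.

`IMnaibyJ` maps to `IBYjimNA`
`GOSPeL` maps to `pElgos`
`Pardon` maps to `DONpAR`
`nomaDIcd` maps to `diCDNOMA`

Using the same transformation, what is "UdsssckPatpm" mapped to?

What's happening: swap the front and back halves of the string, then flip the case of every letter.
Working it through for "UdsssckPatpm": intermediate "kPatpmUdsssc", final "KpATPMuDSSSC".

KpATPMuDSSSC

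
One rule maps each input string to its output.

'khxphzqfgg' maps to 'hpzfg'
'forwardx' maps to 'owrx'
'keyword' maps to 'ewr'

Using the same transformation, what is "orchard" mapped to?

rhr

Each output is the input with this applied: keep every other character starting from the second (positions 2nd, 4th, 6th, ...).
Applying that to "orchard" gives "rhr".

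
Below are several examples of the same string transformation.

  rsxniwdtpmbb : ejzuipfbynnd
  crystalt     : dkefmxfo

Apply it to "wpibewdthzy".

What's happening: shift every letter 12 places forward in the alphabet (wrapping around), then move the first character to the end.
On "wpibewdthzy": the first step gives "ibunqipftlk", and the second then gives "bunqipftlki".

bunqipftlki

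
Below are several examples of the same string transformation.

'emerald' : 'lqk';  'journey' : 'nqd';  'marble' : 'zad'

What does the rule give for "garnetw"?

zms

Looking at the pairs, the operation is to shift every letter 1 place backward in the alphabet (wrapping around), then keep every other character starting from the second (positions 2nd, 4th, 6th, ...).
Applying both steps to "garnetw": "fzqmdsv", then "zms".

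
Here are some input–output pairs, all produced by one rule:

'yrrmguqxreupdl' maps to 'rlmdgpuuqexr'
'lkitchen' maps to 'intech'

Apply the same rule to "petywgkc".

Looking at the pairs, the operation is to delete the first 2 characters, then take characters alternately from the front and the back (1st, last, 2nd, 2nd-last, ...).
Applying both steps to "petywgkc": "tywgkc", then "tcykwg".

tcykwg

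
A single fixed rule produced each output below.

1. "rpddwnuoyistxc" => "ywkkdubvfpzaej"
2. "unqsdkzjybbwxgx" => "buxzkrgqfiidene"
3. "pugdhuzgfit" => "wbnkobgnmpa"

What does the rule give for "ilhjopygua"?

In each case the input is transformed by: shift every letter 7 places forward in the alphabet (wrapping around).
Doing the same to "ilhjopygua": "psoqvwfnbh".

psoqvwfnbh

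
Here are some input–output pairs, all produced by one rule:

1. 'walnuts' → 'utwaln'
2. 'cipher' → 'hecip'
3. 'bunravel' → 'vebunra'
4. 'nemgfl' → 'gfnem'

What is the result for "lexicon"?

colexi

Rule — delete the last character, then move the last 2 characters to the front (rotate right by 2).
Applying both steps to "lexicon": "lexico", then "colexi".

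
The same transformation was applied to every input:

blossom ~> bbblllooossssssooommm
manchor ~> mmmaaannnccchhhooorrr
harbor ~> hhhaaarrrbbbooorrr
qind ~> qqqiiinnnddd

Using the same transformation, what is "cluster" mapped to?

cccllluuusssttteeerrr

The transformation: repeat every character 3 times.
On "cluster" that produces "cccllluuusssttteeerrr".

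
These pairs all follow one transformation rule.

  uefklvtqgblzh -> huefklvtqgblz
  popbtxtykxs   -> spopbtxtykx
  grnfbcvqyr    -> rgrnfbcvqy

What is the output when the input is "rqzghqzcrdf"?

frqzghqzcrd

Rule — move the last character to the front.
Doing the same to "rqzghqzcrdf": "frqzghqzcrd".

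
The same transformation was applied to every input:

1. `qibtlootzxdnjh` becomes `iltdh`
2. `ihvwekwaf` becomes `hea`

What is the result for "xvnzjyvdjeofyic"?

vjdoi

The transformation: keep one character in every 3, starting at position 2 (positions 2nd, 5th, 8th, ...).
For "xvnzjyvdjeofyic" the result is "vjdoi".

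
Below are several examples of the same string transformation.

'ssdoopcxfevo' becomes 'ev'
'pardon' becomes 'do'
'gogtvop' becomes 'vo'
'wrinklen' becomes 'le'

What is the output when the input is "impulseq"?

se

In each case the input is transformed by: move the last character to the front, then keep only the last 2 characters.
Doing the same to "impulseq": "se".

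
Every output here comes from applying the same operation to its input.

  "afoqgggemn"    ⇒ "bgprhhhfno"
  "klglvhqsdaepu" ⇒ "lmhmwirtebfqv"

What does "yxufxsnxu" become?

Rule — shift every letter 1 place forward in the alphabet (wrapping around).
On "yxufxsnxu" that produces "zyvgytoyv".

zyvgytoyv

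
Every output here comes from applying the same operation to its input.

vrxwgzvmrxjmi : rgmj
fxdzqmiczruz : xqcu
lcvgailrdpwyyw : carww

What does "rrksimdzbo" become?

The transformation: keep one character in every 3, starting at position 2 (positions 2nd, 5th, 8th, ...).
"rrksimdzbo" → "riz".

riz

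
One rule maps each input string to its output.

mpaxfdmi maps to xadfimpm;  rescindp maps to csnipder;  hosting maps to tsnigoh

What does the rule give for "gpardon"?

raodnpg

The rule is to swap each adjacent pair of characters (1↔2, 3↔4, ...), then move the first 2 characters to the end (rotate left by 2).
So "gpardon" becomes "raodnpg".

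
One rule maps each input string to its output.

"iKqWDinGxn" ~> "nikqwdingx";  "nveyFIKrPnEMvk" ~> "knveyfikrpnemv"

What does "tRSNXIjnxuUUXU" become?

utrsnxijnxuuux

Looking at the pairs, the operation is to move the last character to the front, then convert every letter to lowercase.
For "tRSNXIjnxuUUXU", step one produces "UtRSNXIjnxuUUX"; step two turns that into "utrsnxijnxuuux".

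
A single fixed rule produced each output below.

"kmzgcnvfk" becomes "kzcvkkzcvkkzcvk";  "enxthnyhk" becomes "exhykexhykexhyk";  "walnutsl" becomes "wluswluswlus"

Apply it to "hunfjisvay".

Looking at the pairs, the operation is to keep every other character starting from the first (positions 1st, 3rd, 5th, ...), then write the whole string 3 times in a row.
Working it through for "hunfjisvay": intermediate "hnjsa", final "hnjsahnjsahnjsa".

hnjsahnjsahnjsa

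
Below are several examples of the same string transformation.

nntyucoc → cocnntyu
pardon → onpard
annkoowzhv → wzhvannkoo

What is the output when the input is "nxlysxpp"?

xppnxlys

In each case the input is transformed by: move the first character to the end, then swap the front and back halves of the string.
For "nxlysxpp", step one produces "xlysxppn"; step two turns that into "xppnxlys".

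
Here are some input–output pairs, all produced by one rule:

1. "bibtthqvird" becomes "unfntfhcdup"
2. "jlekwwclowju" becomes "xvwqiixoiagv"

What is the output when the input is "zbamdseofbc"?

What's happening: shift every letter 12 places forward in the alphabet (wrapping around), then swap each adjacent pair of characters (1↔2, 3↔4, ...).
For "zbamdseofbc", step one produces "lnmypeqarno"; step two turns that into "nlymepaqnro".

nlymepaqnro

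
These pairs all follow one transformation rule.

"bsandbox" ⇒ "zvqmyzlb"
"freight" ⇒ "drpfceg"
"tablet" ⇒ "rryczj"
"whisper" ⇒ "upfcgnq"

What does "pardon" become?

nlympb

The pattern: shift every letter 2 places backward in the alphabet (wrapping around), then take characters alternately from the front and the back (1st, last, 2nd, 2nd-last, ...).
Working it through for "pardon": intermediate "nypbml", final "nlympb".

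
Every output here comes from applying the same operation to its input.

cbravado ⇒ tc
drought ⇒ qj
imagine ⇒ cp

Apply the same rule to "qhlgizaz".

In each case the input is transformed by: shift every letter 2 places forward in the alphabet (wrapping around), then keep one character in every 3, starting at position 3 (positions 3rd, 6th, 9th, ...).
On "qhlgizaz": the first step gives "sjnikbcb", and the second then gives "nb".
(Check on "drought": → "ftqwijv" → "qj" ✓)

nb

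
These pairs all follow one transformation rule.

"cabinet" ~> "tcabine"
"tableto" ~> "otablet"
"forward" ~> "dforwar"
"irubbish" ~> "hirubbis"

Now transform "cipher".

rciphe

The transformation: move the last character to the front.
Doing the same to "cipher": "rciphe".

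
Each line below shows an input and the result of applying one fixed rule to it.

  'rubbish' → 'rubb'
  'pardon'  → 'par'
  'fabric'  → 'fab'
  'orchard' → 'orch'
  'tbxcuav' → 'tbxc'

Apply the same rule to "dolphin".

Rule — delete the last 3 characters.
So "dolphin" becomes "dolp".

dolp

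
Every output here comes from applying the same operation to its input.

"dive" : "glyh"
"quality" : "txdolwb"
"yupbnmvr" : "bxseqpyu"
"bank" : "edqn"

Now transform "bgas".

ejdv

In each case the input is transformed by: shift every letter 3 places forward in the alphabet (wrapping around).
"bgas" → "ejdv".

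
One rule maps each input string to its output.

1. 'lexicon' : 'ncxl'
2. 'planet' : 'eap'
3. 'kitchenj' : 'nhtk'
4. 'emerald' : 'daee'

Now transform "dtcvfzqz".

qfcd

The rule is to keep every other character starting from the first (positions 1st, 3rd, 5th, ...), then reverse the string.
"dtcvfzqz" → "dcfq" → "qfcd".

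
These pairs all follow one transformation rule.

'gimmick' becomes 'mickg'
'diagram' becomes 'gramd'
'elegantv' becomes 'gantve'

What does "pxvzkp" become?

zkpp

Each output is the input with this applied: move the first character to the end, then delete the first 2 characters.
Doing the same to "pxvzkp": "zkpp".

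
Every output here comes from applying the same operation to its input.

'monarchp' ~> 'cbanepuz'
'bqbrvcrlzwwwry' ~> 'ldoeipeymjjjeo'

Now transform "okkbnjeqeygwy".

Looking at the pairs, the operation is to swap the first and last characters, then shift every letter 13 places forward in the alphabet (wrapping around) — i.e. ROT13.
For "okkbnjeqeygwy", step one produces "ykkbnjeqeygwo"; step two turns that into "lxxoawrdrltjb".

lxxoawrdrltjb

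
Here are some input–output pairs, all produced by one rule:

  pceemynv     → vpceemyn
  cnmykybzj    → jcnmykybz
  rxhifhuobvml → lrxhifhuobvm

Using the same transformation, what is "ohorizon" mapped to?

nohorizo

Each output is the input with this applied: move the last character to the front.
So "ohorizon" becomes "nohorizo".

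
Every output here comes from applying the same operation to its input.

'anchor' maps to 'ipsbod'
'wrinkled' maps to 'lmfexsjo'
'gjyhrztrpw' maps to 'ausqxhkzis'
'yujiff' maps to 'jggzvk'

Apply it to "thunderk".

efsluivo

In each case the input is transformed by: shift every letter 1 place forward in the alphabet (wrapping around), then swap the front and back halves of the string.
"thunderk" → "uivoefsl" → "efsluivo".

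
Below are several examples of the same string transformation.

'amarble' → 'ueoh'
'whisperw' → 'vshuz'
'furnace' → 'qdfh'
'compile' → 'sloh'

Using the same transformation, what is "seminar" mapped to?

The rule is to delete the first 3 characters, then shift every letter 3 places forward in the alphabet (wrapping around).
Working it through for "seminar": intermediate "inar", final "lqdu".
(Check on "compile": → "pile" → "sloh" ✓)

lqdu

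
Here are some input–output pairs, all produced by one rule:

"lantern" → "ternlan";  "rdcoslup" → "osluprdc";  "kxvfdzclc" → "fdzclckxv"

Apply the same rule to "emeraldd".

The rule is to move the first 3 characters to the end (rotate left by 3).
On "emeraldd" that produces "ralddeme".

ralddeme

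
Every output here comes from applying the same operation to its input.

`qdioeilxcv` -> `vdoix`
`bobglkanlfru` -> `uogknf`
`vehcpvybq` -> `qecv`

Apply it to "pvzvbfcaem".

mvvfa

The pattern: move the last 2 characters to the front (rotate right by 2), then keep every other character starting from the second (positions 2nd, 4th, 6th, ...).
"pvzvbfcaem" → "mvvfa".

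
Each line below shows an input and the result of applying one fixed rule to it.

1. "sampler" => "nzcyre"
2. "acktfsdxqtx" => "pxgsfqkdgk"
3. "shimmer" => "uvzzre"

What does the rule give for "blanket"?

ynaxrg

Rule — shift every letter 13 places forward in the alphabet (wrapping around) — i.e. ROT13, then delete the first character.
For "blanket", step one produces "oynaxrg"; step two turns that into "ynaxrg".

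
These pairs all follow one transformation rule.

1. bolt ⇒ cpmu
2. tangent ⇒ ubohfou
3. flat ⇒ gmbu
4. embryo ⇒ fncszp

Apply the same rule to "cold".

The transformation: shift every letter 1 place forward in the alphabet (wrapping around).
"cold" → "dpme".

dpme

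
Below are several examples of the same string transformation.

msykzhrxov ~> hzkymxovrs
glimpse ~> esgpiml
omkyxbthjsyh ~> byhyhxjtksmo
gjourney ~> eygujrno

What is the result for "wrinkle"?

Each output is the input with this applied: sort the characters into alphabetical order, then take characters alternately from the front and the back (1st, last, 2nd, 2nd-last, ...).
Working it through for "wrinkle": intermediate "eiklnrw", final "ewirknl".

ewirknl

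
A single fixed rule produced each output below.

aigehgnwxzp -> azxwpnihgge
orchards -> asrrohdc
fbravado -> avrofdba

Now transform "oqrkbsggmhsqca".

assrqqomkhggcb

Rule — sort the characters into reverse alphabetical order, then move the last character to the front.
Applying both steps to "oqrkbsggmhsqca": "ssrqqomkhggcba", then "assrqqomkhggcb".
(Check on "orchards": → "srrohdca" → "asrrohdc" ✓)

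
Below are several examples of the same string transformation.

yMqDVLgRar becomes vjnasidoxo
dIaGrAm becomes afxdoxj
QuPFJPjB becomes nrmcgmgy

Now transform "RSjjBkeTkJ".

The transformation: shift every letter 3 places backward in the alphabet (wrapping around), then convert every letter to lowercase.
Doing the same to "RSjjBkeTkJ": "opggyhbqhg".
(Check on "QuPFJPjB": → "NrMCGMgY" → "nrmcgmgy" ✓)

opggyhbqhg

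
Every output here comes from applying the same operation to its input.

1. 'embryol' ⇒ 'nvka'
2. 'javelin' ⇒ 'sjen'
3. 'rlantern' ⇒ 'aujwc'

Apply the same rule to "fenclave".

Each output is the input with this applied: delete the last 3 characters, then shift every letter 9 places forward in the alphabet (wrapping around).
For "fenclave", step one produces "fencl"; step two turns that into "onwlu".

onwlu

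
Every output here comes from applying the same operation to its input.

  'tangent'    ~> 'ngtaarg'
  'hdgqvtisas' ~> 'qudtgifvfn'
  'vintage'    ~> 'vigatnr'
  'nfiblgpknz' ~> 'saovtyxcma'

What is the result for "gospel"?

btcfyr

What's happening: swap each adjacent pair of characters (1↔2, 3↔4, ...), then shift every letter 13 places forward in the alphabet (wrapping around) — i.e. ROT13.
Starting from "gospel": after the first operation, "ogpsle"; after the second, "btcfyr".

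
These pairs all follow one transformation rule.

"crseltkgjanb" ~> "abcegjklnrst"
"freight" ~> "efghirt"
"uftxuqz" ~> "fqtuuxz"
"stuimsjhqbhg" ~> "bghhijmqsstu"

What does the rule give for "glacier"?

The rule is to sort the characters into alphabetical order.
Doing the same to "glacier": "acegilr".

acegilr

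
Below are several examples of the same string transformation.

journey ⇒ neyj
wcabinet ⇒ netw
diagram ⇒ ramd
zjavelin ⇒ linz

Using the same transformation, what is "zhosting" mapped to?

The pattern: move the first character to the end, then keep only the last 4 characters.
Applying both steps to "zhosting": "hostingz", then "ingz".

ingz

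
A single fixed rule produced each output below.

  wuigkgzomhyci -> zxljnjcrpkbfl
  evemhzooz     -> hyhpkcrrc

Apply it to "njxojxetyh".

qmarmahwbk

The transformation: shift every letter 3 places forward in the alphabet (wrapping around).
On "njxojxetyh" that produces "qmarmahwbk".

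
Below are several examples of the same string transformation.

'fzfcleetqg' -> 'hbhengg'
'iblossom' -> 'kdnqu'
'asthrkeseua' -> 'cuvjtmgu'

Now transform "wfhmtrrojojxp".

The rule is to delete the last 3 characters, then shift every letter 2 places forward in the alphabet (wrapping around).
For "wfhmtrrojojxp" the result is "yhjovttqlq".

yhjovttqlq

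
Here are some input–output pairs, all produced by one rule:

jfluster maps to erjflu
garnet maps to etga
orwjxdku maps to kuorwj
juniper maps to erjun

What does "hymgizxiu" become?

iuhymgi

The transformation: move the last 2 characters to the front (rotate right by 2), then delete the last 2 characters.
For "hymgizxiu", step one produces "iuhymgizx"; step two turns that into "iuhymgi".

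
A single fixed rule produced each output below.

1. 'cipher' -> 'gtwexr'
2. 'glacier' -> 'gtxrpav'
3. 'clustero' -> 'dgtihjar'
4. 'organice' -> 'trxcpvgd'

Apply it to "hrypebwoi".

xdlqtengw

Each output is the input with this applied: shift every letter 11 places backward in the alphabet (wrapping around), then reverse the string.
Applying both steps to "hrypebwoi": "wgnetqldx", then "xdlqtengw".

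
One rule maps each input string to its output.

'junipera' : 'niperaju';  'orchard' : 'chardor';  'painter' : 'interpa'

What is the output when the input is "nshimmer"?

himmerns

Looking at the pairs, the operation is to move the first 2 characters to the end (rotate left by 2).
Applying that to "nshimmer" gives "himmerns".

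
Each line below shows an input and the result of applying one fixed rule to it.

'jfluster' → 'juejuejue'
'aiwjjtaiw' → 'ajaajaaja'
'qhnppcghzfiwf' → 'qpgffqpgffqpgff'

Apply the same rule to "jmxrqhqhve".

jrqejrqejrqe

The transformation: keep one character in every 3, starting at position 1 (positions 1st, 4th, 7th, ...), then write the whole string 3 times in a row.
"jmxrqhqhve" → "jrqe" → "jrqejrqejrqe".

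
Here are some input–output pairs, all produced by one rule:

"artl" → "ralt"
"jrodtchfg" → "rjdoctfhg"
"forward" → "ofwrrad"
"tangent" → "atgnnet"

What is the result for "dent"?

edtn

The transformation: swap each adjacent pair of characters (1↔2, 3↔4, ...).
Applying that to "dent" gives "edtn".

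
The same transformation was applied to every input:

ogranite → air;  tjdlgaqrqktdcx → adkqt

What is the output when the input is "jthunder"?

djt

Looking at the pairs, the operation is to sort the characters into alphabetical order, then keep one character in every 3, starting at position 1 (positions 1st, 4th, 7th, ...).
On "jthunder": the first step gives "dehjnrtu", and the second then gives "djt".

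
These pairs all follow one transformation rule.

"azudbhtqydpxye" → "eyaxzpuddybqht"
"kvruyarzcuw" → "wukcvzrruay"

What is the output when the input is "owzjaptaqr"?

rqoawtzpja

Each output is the input with this applied: move the last character to the front, then take characters alternately from the front and the back (1st, last, 2nd, 2nd-last, ...).
On "owzjaptaqr": the first step gives "rowzjaptaq", and the second then gives "rqoawtzpja".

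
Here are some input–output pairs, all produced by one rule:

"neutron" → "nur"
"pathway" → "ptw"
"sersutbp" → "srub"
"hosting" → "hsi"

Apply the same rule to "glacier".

gai

The transformation: swap each adjacent pair of characters (1↔2, 3↔4, ...), then keep every other character starting from the second (positions 2nd, 4th, 6th, ...).
"glacier" → "lgcaeir" → "gai".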